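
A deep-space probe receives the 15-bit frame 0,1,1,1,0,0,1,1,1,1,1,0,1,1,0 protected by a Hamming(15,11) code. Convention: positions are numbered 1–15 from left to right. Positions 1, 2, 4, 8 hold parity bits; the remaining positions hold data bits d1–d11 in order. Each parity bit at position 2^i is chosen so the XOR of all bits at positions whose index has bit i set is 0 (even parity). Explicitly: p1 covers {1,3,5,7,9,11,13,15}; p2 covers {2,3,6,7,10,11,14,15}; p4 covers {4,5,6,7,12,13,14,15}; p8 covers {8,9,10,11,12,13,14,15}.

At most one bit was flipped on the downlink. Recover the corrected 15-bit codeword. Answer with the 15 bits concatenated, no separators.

s1 (pos 1,3,5,7,9,11,13,15): 0⊕1⊕0⊕1⊕1⊕1⊕1⊕0 = 1
s2 (pos 2,3,6,7,10,11,14,15): 1⊕1⊕0⊕1⊕1⊕1⊕1⊕0 = 0
s4 (pos 4,5,6,7,12,13,14,15): 1⊕0⊕0⊕1⊕0⊕1⊕1⊕0 = 0
s8 (pos 8,9,10,11,12,13,14,15): 1⊕1⊕1⊕1⊕0⊕1⊕1⊕0 = 0
Syndrome s8…s1 = 0001 → error at position 1.
Flip position 1: 011100111110110 → 111100111110110

111100111110110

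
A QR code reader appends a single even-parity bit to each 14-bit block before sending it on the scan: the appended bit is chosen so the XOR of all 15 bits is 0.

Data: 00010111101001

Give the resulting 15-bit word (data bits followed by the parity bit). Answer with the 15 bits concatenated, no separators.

XOR of the 14 data bits: 0⊕0⊕0⊕1⊕0⊕1⊕1⊕1⊕1⊕0⊕1⊕0⊕0⊕1 = 1
Parity bit = 1 (so all 15 bits XOR to 0).

000101111010011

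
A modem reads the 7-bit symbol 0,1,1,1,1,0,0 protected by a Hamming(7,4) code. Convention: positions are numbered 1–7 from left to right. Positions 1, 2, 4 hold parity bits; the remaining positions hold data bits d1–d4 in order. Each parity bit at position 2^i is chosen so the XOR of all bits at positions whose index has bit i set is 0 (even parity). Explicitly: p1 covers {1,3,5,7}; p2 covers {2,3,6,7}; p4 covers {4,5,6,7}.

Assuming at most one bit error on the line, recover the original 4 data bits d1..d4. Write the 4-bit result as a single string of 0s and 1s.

s1 (pos 1,3,5,7): 0⊕1⊕1⊕0 = 0
s2 (pos 2,3,6,7): 1⊕1⊕0⊕0 = 0
s4 (pos 4,5,6,7): 1⊕1⊕0⊕0 = 0
Syndrome s4…s1 = 000 → no error.
Read data bits from positions 3,5,6,7: 1100

1100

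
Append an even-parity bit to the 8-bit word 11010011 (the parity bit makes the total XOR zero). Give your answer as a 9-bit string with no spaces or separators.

XOR of the 8 data bits: 1⊕1⊕0⊕1⊕0⊕0⊕1⊕1 = 1
Parity bit = 1 (so all 9 bits XOR to 0).

110100111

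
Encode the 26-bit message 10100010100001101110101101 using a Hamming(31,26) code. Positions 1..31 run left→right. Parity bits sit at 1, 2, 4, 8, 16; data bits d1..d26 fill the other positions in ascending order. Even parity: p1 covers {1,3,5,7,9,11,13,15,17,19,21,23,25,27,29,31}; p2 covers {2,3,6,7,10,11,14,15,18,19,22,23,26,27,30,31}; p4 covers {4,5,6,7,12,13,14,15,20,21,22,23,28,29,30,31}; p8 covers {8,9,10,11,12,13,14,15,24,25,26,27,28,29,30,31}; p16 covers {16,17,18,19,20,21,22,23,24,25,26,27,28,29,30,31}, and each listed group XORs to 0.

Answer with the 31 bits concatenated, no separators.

Place data at non-parity positions: p1 p2 1 p4 0 1 0 p8 0 0 1 0 1 0 0 p16 0 0 1 1 0 1 1 1 0 1 0 1 1 0 1
p1 (pos 1,3,5,7,9,11,13,15,17,19,21,23,25,27,29,31): XOR of data positions = 1⊕0⊕0⊕0⊕1⊕1⊕0⊕0⊕1⊕0⊕1⊕0⊕0⊕1⊕1 = 1
p2 (pos 2,3,6,7,10,11,14,15,18,19,22,23,26,27,30,31): XOR of data positions = 1⊕1⊕0⊕0⊕1⊕0⊕0⊕0⊕1⊕1⊕1⊕1⊕0⊕0⊕1 = 0
p4 (pos 4,5,6,7,12,13,14,15,20,21,22,23,28,29,30,31): XOR of data positions = 0⊕1⊕0⊕0⊕1⊕0⊕0⊕1⊕0⊕1⊕1⊕1⊕1⊕0⊕1 = 0
p8 (pos 8,9,10,11,12,13,14,15,24,25,26,27,28,29,30,31): XOR of data positions = 0⊕0⊕1⊕0⊕1⊕0⊕0⊕1⊕0⊕1⊕0⊕1⊕1⊕0⊕1 = 1
p16 (pos 16,17,18,19,20,21,22,23,24,25,26,27,28,29,30,31): XOR of data positions = 0⊕0⊕1⊕1⊕0⊕1⊕1⊕1⊕0⊕1⊕0⊕1⊕1⊕0⊕1 = 1
Codeword: 1010010100101001001101110101101

1010010100101001001101110101101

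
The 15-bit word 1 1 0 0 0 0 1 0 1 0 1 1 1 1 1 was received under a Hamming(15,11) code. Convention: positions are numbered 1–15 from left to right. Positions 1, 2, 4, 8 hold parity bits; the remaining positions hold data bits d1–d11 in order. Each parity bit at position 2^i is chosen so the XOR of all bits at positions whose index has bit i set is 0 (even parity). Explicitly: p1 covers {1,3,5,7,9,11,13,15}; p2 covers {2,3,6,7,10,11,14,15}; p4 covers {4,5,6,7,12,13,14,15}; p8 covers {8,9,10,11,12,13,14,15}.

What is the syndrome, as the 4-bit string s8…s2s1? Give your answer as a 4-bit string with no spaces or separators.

s1 (pos 1,3,5,7,9,11,13,15): 1⊕0⊕0⊕1⊕1⊕1⊕1⊕1 = 0
s2 (pos 2,3,6,7,10,11,14,15): 1⊕0⊕0⊕1⊕0⊕1⊕1⊕1 = 1
s4 (pos 4,5,6,7,12,13,14,15): 0⊕0⊕0⊕1⊕1⊕1⊕1⊕1 = 1
s8 (pos 8,9,10,11,12,13,14,15): 0⊕1⊕0⊕1⊕1⊕1⊕1⊕1 = 0
Syndrome s8…s1 = 0110 → error at position 6.

0110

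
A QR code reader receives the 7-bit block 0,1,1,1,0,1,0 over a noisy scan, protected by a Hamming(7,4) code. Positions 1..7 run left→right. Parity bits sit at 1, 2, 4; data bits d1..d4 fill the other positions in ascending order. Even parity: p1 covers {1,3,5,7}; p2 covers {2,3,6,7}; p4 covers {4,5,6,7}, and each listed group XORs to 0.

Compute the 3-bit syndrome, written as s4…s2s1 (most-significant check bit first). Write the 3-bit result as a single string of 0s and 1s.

011

s1 (pos 1,3,5,7): 0⊕1⊕0⊕0 = 1
s2 (pos 2,3,6,7): 1⊕1⊕1⊕0 = 1
s4 (pos 4,5,6,7): 1⊕0⊕1⊕0 = 0
Syndrome s4…s1 = 011 → error at position 3.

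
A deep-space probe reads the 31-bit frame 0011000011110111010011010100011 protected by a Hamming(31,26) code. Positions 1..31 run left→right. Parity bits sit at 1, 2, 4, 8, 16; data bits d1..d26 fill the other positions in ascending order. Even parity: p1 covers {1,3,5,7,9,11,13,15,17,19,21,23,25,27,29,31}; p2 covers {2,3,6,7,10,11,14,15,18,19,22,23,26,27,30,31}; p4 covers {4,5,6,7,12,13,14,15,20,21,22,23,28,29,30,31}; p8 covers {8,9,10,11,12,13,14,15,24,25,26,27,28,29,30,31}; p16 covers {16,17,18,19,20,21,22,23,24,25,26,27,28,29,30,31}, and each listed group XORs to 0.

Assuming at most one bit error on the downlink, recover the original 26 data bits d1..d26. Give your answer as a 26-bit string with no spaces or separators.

s1 (pos 1,3,5,7,9,11,13,15,17,19,21,23,25,27,29,31): 0⊕1⊕0⊕0⊕1⊕1⊕0⊕1⊕0⊕0⊕1⊕0⊕0⊕0⊕0⊕1 = 0
s2 (pos 2,3,6,7,10,11,14,15,18,19,22,23,26,27,30,31): 0⊕1⊕0⊕0⊕1⊕1⊕1⊕1⊕1⊕0⊕1⊕0⊕1⊕0⊕1⊕1 = 0
s4 (pos 4,5,6,7,12,13,14,15,20,21,22,23,28,29,30,31): 1⊕0⊕0⊕0⊕1⊕0⊕1⊕1⊕0⊕1⊕1⊕0⊕0⊕0⊕1⊕1 = 0
s8 (pos 8,9,10,11,12,13,14,15,24,25,26,27,28,29,30,31): 0⊕1⊕1⊕1⊕1⊕0⊕1⊕1⊕1⊕0⊕1⊕0⊕0⊕0⊕1⊕1 = 0
s16 (pos 16,17,18,19,20,21,22,23,24,25,26,27,28,29,30,31): 1⊕0⊕1⊕0⊕0⊕1⊕1⊕0⊕1⊕0⊕1⊕0⊕0⊕0⊕1⊕1 = 0
Syndrome s16…s1 = 00000 → no error.
Read data bits from positions 3,5,6,7,9,10,11,12,13,14,15,17,18,19,20,21,22,23,24,25,26,27,28,29,30,31: 10001111011010011010100011

10001111011010011010100011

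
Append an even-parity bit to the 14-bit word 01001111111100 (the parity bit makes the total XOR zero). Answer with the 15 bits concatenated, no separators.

010011111111001

XOR of the 14 data bits: 0⊕1⊕0⊕0⊕1⊕1⊕1⊕1⊕1⊕1⊕1⊕1⊕0⊕0 = 1
Parity bit = 1 (so all 15 bits XOR to 0).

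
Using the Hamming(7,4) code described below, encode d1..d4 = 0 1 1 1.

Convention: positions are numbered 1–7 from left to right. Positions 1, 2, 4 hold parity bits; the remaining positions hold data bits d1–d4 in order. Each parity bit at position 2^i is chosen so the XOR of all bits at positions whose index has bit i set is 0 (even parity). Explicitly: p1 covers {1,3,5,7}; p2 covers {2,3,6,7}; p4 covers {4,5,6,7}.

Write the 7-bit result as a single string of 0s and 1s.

0001111

Place data at non-parity positions: p1 p2 0 p4 1 1 1
p1 (pos 1,3,5,7): XOR of data positions = 0⊕1⊕1 = 0
p2 (pos 2,3,6,7): XOR of data positions = 0⊕1⊕1 = 0
p4 (pos 4,5,6,7): XOR of data positions = 1⊕1⊕1 = 1
Codeword: 0001111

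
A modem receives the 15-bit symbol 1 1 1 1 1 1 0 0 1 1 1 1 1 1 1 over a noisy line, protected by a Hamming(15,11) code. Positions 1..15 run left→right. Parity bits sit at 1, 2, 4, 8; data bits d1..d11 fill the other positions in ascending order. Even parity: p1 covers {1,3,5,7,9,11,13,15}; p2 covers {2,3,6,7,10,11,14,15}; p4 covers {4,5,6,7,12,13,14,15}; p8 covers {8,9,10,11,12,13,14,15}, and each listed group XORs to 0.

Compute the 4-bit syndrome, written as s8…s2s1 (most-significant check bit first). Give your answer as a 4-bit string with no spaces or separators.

1111

s1 (pos 1,3,5,7,9,11,13,15): 1⊕1⊕1⊕0⊕1⊕1⊕1⊕1 = 1
s2 (pos 2,3,6,7,10,11,14,15): 1⊕1⊕1⊕0⊕1⊕1⊕1⊕1 = 1
s4 (pos 4,5,6,7,12,13,14,15): 1⊕1⊕1⊕0⊕1⊕1⊕1⊕1 = 1
s8 (pos 8,9,10,11,12,13,14,15): 0⊕1⊕1⊕1⊕1⊕1⊕1⊕1 = 1
Syndrome s8…s1 = 1111 → error at position 15.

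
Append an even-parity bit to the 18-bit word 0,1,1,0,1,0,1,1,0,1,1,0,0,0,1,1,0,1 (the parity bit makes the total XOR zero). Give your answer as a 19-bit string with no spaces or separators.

XOR of the 18 data bits: 0⊕1⊕1⊕0⊕1⊕0⊕1⊕1⊕0⊕1⊕1⊕0⊕0⊕0⊕1⊕1⊕0⊕1 = 0
Parity bit = 0 (so all 19 bits XOR to 0).

0110101101100011010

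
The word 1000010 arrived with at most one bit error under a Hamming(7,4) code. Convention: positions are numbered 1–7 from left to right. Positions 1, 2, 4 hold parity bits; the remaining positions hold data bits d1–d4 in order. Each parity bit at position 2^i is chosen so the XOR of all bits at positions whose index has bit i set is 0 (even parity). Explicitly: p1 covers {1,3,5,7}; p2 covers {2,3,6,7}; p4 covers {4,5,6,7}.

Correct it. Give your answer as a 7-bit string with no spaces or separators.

s1 (pos 1,3,5,7): 1⊕0⊕0⊕0 = 1
s2 (pos 2,3,6,7): 0⊕0⊕1⊕0 = 1
s4 (pos 4,5,6,7): 0⊕0⊕1⊕0 = 1
Syndrome s4…s1 = 111 → error at position 7.
Flip position 7: 1000010 → 1000011

1000011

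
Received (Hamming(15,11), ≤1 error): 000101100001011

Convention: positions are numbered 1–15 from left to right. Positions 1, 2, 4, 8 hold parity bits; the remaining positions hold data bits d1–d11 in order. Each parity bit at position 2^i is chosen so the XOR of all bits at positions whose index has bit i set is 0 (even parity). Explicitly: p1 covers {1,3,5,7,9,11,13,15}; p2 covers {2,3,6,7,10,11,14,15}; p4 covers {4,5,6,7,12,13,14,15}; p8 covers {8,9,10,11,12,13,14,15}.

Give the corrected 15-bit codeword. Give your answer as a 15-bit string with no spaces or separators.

s1 (pos 1,3,5,7,9,11,13,15): 0⊕0⊕0⊕1⊕0⊕0⊕0⊕1 = 0
s2 (pos 2,3,6,7,10,11,14,15): 0⊕0⊕1⊕1⊕0⊕0⊕1⊕1 = 0
s4 (pos 4,5,6,7,12,13,14,15): 1⊕0⊕1⊕1⊕1⊕0⊕1⊕1 = 0
s8 (pos 8,9,10,11,12,13,14,15): 0⊕0⊕0⊕0⊕1⊕0⊕1⊕1 = 1
Syndrome s8…s1 = 1000 → error at position 8.
Flip position 8: 000101100001011 → 000101110001011

000101110001011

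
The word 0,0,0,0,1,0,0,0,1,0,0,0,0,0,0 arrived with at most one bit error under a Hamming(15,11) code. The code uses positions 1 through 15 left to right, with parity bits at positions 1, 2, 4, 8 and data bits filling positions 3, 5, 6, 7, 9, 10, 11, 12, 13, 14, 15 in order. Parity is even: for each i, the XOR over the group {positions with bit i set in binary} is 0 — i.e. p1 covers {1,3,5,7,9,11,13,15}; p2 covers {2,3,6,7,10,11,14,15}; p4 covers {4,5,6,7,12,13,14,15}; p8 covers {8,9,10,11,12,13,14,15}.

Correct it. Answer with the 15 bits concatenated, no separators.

s1 (pos 1,3,5,7,9,11,13,15): 0⊕0⊕1⊕0⊕1⊕0⊕0⊕0 = 0
s2 (pos 2,3,6,7,10,11,14,15): 0⊕0⊕0⊕0⊕0⊕0⊕0⊕0 = 0
s4 (pos 4,5,6,7,12,13,14,15): 0⊕1⊕0⊕0⊕0⊕0⊕0⊕0 = 1
s8 (pos 8,9,10,11,12,13,14,15): 0⊕1⊕0⊕0⊕0⊕0⊕0⊕0 = 1
Syndrome s8…s1 = 1100 → error at position 12.
Flip position 12: 000010001000000 → 000010001001000

000010001001000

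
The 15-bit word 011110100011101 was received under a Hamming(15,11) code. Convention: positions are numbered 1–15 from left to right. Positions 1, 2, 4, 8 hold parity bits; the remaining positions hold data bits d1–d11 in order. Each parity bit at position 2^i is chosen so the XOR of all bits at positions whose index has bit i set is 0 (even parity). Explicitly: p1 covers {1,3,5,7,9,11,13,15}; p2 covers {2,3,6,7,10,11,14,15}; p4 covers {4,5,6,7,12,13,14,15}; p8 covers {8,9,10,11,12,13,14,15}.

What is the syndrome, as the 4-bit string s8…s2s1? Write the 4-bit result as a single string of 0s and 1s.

0010

s1 (pos 1,3,5,7,9,11,13,15): 0⊕1⊕1⊕1⊕0⊕1⊕1⊕1 = 0
s2 (pos 2,3,6,7,10,11,14,15): 1⊕1⊕0⊕1⊕0⊕1⊕0⊕1 = 1
s4 (pos 4,5,6,7,12,13,14,15): 1⊕1⊕0⊕1⊕1⊕1⊕0⊕1 = 0
s8 (pos 8,9,10,11,12,13,14,15): 0⊕0⊕0⊕1⊕1⊕1⊕0⊕1 = 0
Syndrome s8…s1 = 0010 → error at position 2.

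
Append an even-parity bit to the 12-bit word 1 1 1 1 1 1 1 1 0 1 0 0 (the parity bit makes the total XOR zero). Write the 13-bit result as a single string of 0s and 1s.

XOR of the 12 data bits: 1⊕1⊕1⊕1⊕1⊕1⊕1⊕1⊕0⊕1⊕0⊕0 = 1
Parity bit = 1 (so all 13 bits XOR to 0).

1111111101001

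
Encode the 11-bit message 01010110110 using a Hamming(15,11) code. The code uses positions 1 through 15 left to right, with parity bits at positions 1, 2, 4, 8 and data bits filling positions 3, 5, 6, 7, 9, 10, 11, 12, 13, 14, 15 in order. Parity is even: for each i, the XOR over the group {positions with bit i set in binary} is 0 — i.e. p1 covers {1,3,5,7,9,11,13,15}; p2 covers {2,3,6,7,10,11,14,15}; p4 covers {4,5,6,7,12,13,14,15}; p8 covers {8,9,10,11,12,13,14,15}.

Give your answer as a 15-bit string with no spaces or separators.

000010100110110

Place data at non-parity positions: p1 p2 0 p4 1 0 1 p8 0 1 1 0 1 1 0
p1 (pos 1,3,5,7,9,11,13,15): XOR of data positions = 0⊕1⊕1⊕0⊕1⊕1⊕0 = 0
p2 (pos 2,3,6,7,10,11,14,15): XOR of data positions = 0⊕0⊕1⊕1⊕1⊕1⊕0 = 0
p4 (pos 4,5,6,7,12,13,14,15): XOR of data positions = 1⊕0⊕1⊕0⊕1⊕1⊕0 = 0
p8 (pos 8,9,10,11,12,13,14,15): XOR of data positions = 0⊕1⊕1⊕0⊕1⊕1⊕0 = 0
Codeword: 000010100110110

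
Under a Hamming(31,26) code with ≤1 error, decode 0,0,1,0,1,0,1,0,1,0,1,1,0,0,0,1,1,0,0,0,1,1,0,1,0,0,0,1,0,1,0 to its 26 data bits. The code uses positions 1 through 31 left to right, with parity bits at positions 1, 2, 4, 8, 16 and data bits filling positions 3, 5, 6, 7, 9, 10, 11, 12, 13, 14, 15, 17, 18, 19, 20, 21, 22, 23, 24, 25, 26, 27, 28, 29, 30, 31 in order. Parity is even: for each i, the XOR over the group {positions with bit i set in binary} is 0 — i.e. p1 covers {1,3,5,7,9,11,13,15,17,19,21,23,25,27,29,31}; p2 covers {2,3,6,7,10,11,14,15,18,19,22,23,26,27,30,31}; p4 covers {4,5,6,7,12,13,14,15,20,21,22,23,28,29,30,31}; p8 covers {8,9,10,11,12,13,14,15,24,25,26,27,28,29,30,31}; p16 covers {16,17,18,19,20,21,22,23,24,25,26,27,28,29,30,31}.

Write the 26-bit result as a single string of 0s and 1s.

11011011000100011110001010

s1 (pos 1,3,5,7,9,11,13,15,17,19,21,23,25,27,29,31): 0⊕1⊕1⊕1⊕1⊕1⊕0⊕0⊕1⊕0⊕1⊕0⊕0⊕0⊕0⊕0 = 1
s2 (pos 2,3,6,7,10,11,14,15,18,19,22,23,26,27,30,31): 0⊕1⊕0⊕1⊕0⊕1⊕0⊕0⊕0⊕0⊕1⊕0⊕0⊕0⊕1⊕0 = 1
s4 (pos 4,5,6,7,12,13,14,15,20,21,22,23,28,29,30,31): 0⊕1⊕0⊕1⊕1⊕0⊕0⊕0⊕0⊕1⊕1⊕0⊕1⊕0⊕1⊕0 = 1
s8 (pos 8,9,10,11,12,13,14,15,24,25,26,27,28,29,30,31): 0⊕1⊕0⊕1⊕1⊕0⊕0⊕0⊕1⊕0⊕0⊕0⊕1⊕0⊕1⊕0 = 0
s16 (pos 16,17,18,19,20,21,22,23,24,25,26,27,28,29,30,31): 1⊕1⊕0⊕0⊕0⊕1⊕1⊕0⊕1⊕0⊕0⊕0⊕1⊕0⊕1⊕0 = 1
Syndrome s16…s1 = 10111 → error at position 23.
Flip position 23: 0010101010110001100011010001010 → 0010101010110001100011110001010
Read data bits from positions 3,5,6,7,9,10,11,12,13,14,15,17,18,19,20,21,22,23,24,25,26,27,28,29,30,31: 11011011000100011110001010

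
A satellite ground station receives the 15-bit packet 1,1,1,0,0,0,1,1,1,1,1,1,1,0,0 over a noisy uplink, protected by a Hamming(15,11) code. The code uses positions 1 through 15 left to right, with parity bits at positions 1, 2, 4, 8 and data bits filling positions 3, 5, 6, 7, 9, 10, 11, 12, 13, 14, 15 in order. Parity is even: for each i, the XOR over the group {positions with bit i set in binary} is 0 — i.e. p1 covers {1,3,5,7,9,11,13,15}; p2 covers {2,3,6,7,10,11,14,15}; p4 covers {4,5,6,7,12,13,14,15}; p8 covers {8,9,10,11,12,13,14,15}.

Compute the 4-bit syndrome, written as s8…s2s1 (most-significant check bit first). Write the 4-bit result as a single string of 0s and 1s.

0110

s1 (pos 1,3,5,7,9,11,13,15): 1⊕1⊕0⊕1⊕1⊕1⊕1⊕0 = 0
s2 (pos 2,3,6,7,10,11,14,15): 1⊕1⊕0⊕1⊕1⊕1⊕0⊕0 = 1
s4 (pos 4,5,6,7,12,13,14,15): 0⊕0⊕0⊕1⊕1⊕1⊕0⊕0 = 1
s8 (pos 8,9,10,11,12,13,14,15): 1⊕1⊕1⊕1⊕1⊕1⊕0⊕0 = 0
Syndrome s8…s1 = 0110 → error at position 6.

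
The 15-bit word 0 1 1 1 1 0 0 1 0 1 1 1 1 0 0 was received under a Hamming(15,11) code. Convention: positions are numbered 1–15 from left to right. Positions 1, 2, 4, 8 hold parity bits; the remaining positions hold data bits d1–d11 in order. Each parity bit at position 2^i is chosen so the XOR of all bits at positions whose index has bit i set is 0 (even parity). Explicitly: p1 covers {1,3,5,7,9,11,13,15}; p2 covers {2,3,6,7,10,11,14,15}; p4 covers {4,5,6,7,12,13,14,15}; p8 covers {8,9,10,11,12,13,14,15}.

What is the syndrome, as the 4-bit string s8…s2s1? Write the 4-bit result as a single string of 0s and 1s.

1000

s1 (pos 1,3,5,7,9,11,13,15): 0⊕1⊕1⊕0⊕0⊕1⊕1⊕0 = 0
s2 (pos 2,3,6,7,10,11,14,15): 1⊕1⊕0⊕0⊕1⊕1⊕0⊕0 = 0
s4 (pos 4,5,6,7,12,13,14,15): 1⊕1⊕0⊕0⊕1⊕1⊕0⊕0 = 0
s8 (pos 8,9,10,11,12,13,14,15): 1⊕0⊕1⊕1⊕1⊕1⊕0⊕0 = 1
Syndrome s8…s1 = 1000 → error at position 8.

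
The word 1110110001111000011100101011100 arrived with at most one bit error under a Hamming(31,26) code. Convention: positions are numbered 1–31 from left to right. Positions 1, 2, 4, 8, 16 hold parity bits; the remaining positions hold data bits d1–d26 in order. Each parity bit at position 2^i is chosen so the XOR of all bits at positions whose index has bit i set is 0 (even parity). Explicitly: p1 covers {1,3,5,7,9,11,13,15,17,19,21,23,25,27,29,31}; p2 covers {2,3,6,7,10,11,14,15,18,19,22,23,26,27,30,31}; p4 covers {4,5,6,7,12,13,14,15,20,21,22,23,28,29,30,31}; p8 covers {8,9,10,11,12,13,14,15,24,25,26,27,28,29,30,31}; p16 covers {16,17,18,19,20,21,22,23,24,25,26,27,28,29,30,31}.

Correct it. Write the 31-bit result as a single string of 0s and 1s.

s1 (pos 1,3,5,7,9,11,13,15,17,19,21,23,25,27,29,31): 1⊕1⊕1⊕0⊕0⊕1⊕1⊕0⊕0⊕1⊕0⊕1⊕1⊕1⊕1⊕0 = 0
s2 (pos 2,3,6,7,10,11,14,15,18,19,22,23,26,27,30,31): 1⊕1⊕1⊕0⊕1⊕1⊕0⊕0⊕1⊕1⊕0⊕1⊕0⊕1⊕0⊕0 = 1
s4 (pos 4,5,6,7,12,13,14,15,20,21,22,23,28,29,30,31): 0⊕1⊕1⊕0⊕1⊕1⊕0⊕0⊕1⊕0⊕0⊕1⊕1⊕1⊕0⊕0 = 0
s8 (pos 8,9,10,11,12,13,14,15,24,25,26,27,28,29,30,31): 0⊕0⊕1⊕1⊕1⊕1⊕0⊕0⊕0⊕1⊕0⊕1⊕1⊕1⊕0⊕0 = 0
s16 (pos 16,17,18,19,20,21,22,23,24,25,26,27,28,29,30,31): 0⊕0⊕1⊕1⊕1⊕0⊕0⊕1⊕0⊕1⊕0⊕1⊕1⊕1⊕0⊕0 = 0
Syndrome s16…s1 = 00010 → error at position 2.
Flip position 2: 1110110001111000011100101011100 → 1010110001111000011100101011100

1010110001111000011100101011100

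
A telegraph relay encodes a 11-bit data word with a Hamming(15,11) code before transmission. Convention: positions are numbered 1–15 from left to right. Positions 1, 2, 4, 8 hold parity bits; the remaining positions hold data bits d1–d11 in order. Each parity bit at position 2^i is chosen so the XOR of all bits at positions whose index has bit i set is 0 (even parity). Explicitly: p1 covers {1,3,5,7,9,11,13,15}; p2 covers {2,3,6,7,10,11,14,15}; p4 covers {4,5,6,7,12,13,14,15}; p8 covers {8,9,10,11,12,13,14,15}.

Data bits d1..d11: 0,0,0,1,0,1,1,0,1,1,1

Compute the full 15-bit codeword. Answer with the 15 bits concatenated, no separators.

Place data at non-parity positions: p1 p2 0 p4 0 0 1 p8 0 1 1 0 1 1 1
p1 (pos 1,3,5,7,9,11,13,15): XOR of data positions = 0⊕0⊕1⊕0⊕1⊕1⊕1 = 0
p2 (pos 2,3,6,7,10,11,14,15): XOR of data positions = 0⊕0⊕1⊕1⊕1⊕1⊕1 = 1
p4 (pos 4,5,6,7,12,13,14,15): XOR of data positions = 0⊕0⊕1⊕0⊕1⊕1⊕1 = 0
p8 (pos 8,9,10,11,12,13,14,15): XOR of data positions = 0⊕1⊕1⊕0⊕1⊕1⊕1 = 1
Codeword: 010000110110111

010000110110111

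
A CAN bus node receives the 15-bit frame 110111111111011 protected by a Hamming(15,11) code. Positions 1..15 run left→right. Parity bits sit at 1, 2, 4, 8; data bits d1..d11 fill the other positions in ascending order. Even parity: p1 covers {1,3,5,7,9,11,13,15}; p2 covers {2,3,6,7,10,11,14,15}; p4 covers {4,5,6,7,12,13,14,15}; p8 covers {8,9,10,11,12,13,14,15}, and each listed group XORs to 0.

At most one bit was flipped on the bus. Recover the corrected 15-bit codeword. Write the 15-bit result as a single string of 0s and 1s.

s1 (pos 1,3,5,7,9,11,13,15): 1⊕0⊕1⊕1⊕1⊕1⊕0⊕1 = 0
s2 (pos 2,3,6,7,10,11,14,15): 1⊕0⊕1⊕1⊕1⊕1⊕1⊕1 = 1
s4 (pos 4,5,6,7,12,13,14,15): 1⊕1⊕1⊕1⊕1⊕0⊕1⊕1 = 1
s8 (pos 8,9,10,11,12,13,14,15): 1⊕1⊕1⊕1⊕1⊕0⊕1⊕1 = 1
Syndrome s8…s1 = 1110 → error at position 14.
Flip position 14: 110111111111011 → 110111111111001

110111111111001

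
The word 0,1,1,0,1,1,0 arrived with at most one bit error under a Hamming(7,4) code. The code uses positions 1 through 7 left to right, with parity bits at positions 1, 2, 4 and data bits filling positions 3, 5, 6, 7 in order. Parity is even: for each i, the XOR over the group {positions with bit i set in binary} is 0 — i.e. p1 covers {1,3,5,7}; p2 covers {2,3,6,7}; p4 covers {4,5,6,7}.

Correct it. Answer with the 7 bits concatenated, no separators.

s1 (pos 1,3,5,7): 0⊕1⊕1⊕0 = 0
s2 (pos 2,3,6,7): 1⊕1⊕1⊕0 = 1
s4 (pos 4,5,6,7): 0⊕1⊕1⊕0 = 0
Syndrome s4…s1 = 010 → error at position 2.
Flip position 2: 0110110 → 0010110

0010110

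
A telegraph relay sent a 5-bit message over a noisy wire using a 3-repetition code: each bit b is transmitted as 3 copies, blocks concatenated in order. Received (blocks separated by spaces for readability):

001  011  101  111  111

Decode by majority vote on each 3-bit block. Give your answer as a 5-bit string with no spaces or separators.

01111

Block 1 (001): 1 one → 0
Block 2 (011): 2 ones → 1
Block 3 (101): 2 ones → 1
Block 4 (111): 3 ones → 1
Block 5 (111): 3 ones → 1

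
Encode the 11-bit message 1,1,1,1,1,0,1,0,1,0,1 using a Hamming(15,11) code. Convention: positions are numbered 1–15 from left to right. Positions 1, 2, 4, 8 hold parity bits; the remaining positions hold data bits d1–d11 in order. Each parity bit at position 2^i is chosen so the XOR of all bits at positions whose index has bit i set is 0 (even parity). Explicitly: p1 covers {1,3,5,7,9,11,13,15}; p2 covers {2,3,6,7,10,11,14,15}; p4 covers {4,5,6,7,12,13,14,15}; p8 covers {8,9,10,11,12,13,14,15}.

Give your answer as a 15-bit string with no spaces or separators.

Place data at non-parity positions: p1 p2 1 p4 1 1 1 p8 1 0 1 0 1 0 1
p1 (pos 1,3,5,7,9,11,13,15): XOR of data positions = 1⊕1⊕1⊕1⊕1⊕1⊕1 = 1
p2 (pos 2,3,6,7,10,11,14,15): XOR of data positions = 1⊕1⊕1⊕0⊕1⊕0⊕1 = 1
p4 (pos 4,5,6,7,12,13,14,15): XOR of data positions = 1⊕1⊕1⊕0⊕1⊕0⊕1 = 1
p8 (pos 8,9,10,11,12,13,14,15): XOR of data positions = 1⊕0⊕1⊕0⊕1⊕0⊕1 = 0
Codeword: 111111101010101

111111101010101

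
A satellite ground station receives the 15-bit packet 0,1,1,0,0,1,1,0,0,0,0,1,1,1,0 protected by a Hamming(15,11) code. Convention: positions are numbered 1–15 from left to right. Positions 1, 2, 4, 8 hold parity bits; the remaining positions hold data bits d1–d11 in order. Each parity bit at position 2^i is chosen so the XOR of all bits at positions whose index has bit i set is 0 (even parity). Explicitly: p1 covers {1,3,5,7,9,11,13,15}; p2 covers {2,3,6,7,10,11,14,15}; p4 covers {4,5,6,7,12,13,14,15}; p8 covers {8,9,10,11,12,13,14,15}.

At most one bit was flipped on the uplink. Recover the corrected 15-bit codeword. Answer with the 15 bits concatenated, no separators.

s1 (pos 1,3,5,7,9,11,13,15): 0⊕1⊕0⊕1⊕0⊕0⊕1⊕0 = 1
s2 (pos 2,3,6,7,10,11,14,15): 1⊕1⊕1⊕1⊕0⊕0⊕1⊕0 = 1
s4 (pos 4,5,6,7,12,13,14,15): 0⊕0⊕1⊕1⊕1⊕1⊕1⊕0 = 1
s8 (pos 8,9,10,11,12,13,14,15): 0⊕0⊕0⊕0⊕1⊕1⊕1⊕0 = 1
Syndrome s8…s1 = 1111 → error at position 15.
Flip position 15: 011001100001110 → 011001100001111

011001100001111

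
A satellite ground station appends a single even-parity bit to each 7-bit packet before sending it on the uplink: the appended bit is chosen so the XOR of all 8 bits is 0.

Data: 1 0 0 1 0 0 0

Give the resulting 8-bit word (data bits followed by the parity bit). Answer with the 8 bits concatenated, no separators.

10010000

XOR of the 7 data bits: 1⊕0⊕0⊕1⊕0⊕0⊕0 = 0
Parity bit = 0 (so all 8 bits XOR to 0).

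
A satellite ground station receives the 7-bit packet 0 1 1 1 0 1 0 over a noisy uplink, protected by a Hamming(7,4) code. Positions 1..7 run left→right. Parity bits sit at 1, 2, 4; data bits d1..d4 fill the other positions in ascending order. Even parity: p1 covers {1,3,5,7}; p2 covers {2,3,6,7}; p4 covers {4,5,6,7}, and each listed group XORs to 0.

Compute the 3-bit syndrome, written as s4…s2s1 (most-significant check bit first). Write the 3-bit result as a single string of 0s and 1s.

011

s1 (pos 1,3,5,7): 0⊕1⊕0⊕0 = 1
s2 (pos 2,3,6,7): 1⊕1⊕1⊕0 = 1
s4 (pos 4,5,6,7): 1⊕0⊕1⊕0 = 0
Syndrome s4…s1 = 011 → error at position 3.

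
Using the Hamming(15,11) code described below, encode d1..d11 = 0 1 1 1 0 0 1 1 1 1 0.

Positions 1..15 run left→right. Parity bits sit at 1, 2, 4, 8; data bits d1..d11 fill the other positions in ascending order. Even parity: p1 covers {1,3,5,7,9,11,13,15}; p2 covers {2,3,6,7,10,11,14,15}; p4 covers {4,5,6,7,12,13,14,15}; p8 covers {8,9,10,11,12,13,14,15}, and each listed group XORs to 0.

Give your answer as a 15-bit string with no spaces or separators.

000011100011110

Place data at non-parity positions: p1 p2 0 p4 1 1 1 p8 0 0 1 1 1 1 0
p1 (pos 1,3,5,7,9,11,13,15): XOR of data positions = 0⊕1⊕1⊕0⊕1⊕1⊕0 = 0
p2 (pos 2,3,6,7,10,11,14,15): XOR of data positions = 0⊕1⊕1⊕0⊕1⊕1⊕0 = 0
p4 (pos 4,5,6,7,12,13,14,15): XOR of data positions = 1⊕1⊕1⊕1⊕1⊕1⊕0 = 0
p8 (pos 8,9,10,11,12,13,14,15): XOR of data positions = 0⊕0⊕1⊕1⊕1⊕1⊕0 = 0
Codeword: 000011100011110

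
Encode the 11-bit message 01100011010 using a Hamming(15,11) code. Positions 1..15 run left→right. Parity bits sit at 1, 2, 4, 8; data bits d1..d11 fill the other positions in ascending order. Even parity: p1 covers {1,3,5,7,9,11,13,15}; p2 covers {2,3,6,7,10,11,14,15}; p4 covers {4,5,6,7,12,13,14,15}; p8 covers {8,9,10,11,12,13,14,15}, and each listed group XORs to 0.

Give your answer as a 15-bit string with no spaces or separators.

Place data at non-parity positions: p1 p2 0 p4 1 1 0 p8 0 0 1 1 0 1 0
p1 (pos 1,3,5,7,9,11,13,15): XOR of data positions = 0⊕1⊕0⊕0⊕1⊕0⊕0 = 0
p2 (pos 2,3,6,7,10,11,14,15): XOR of data positions = 0⊕1⊕0⊕0⊕1⊕1⊕0 = 1
p4 (pos 4,5,6,7,12,13,14,15): XOR of data positions = 1⊕1⊕0⊕1⊕0⊕1⊕0 = 0
p8 (pos 8,9,10,11,12,13,14,15): XOR of data positions = 0⊕0⊕1⊕1⊕0⊕1⊕0 = 1
Codeword: 010011010011010

010011010011010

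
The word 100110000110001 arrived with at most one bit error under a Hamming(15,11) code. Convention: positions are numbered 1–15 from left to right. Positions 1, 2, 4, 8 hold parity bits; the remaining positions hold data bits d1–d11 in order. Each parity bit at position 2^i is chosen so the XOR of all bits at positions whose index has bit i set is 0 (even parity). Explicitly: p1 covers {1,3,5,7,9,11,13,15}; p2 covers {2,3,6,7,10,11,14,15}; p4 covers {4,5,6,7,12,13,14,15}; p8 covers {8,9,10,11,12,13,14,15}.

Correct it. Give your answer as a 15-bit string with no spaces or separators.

100110000110011

s1 (pos 1,3,5,7,9,11,13,15): 1⊕0⊕1⊕0⊕0⊕1⊕0⊕1 = 0
s2 (pos 2,3,6,7,10,11,14,15): 0⊕0⊕0⊕0⊕1⊕1⊕0⊕1 = 1
s4 (pos 4,5,6,7,12,13,14,15): 1⊕1⊕0⊕0⊕0⊕0⊕0⊕1 = 1
s8 (pos 8,9,10,11,12,13,14,15): 0⊕0⊕1⊕1⊕0⊕0⊕0⊕1 = 1
Syndrome s8…s1 = 1110 → error at position 14.
Flip position 14: 100110000110001 → 100110000110011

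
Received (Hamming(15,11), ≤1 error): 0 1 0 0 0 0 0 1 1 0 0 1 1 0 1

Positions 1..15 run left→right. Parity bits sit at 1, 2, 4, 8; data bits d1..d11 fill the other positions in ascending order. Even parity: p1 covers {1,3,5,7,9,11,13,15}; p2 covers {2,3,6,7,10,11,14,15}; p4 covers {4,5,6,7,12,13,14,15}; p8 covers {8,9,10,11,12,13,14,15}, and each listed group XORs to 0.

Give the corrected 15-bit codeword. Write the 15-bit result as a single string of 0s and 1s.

s1 (pos 1,3,5,7,9,11,13,15): 0⊕0⊕0⊕0⊕1⊕0⊕1⊕1 = 1
s2 (pos 2,3,6,7,10,11,14,15): 1⊕0⊕0⊕0⊕0⊕0⊕0⊕1 = 0
s4 (pos 4,5,6,7,12,13,14,15): 0⊕0⊕0⊕0⊕1⊕1⊕0⊕1 = 1
s8 (pos 8,9,10,11,12,13,14,15): 1⊕1⊕0⊕0⊕1⊕1⊕0⊕1 = 1
Syndrome s8…s1 = 1101 → error at position 13.
Flip position 13: 010000011001101 → 010000011001001

010000011001001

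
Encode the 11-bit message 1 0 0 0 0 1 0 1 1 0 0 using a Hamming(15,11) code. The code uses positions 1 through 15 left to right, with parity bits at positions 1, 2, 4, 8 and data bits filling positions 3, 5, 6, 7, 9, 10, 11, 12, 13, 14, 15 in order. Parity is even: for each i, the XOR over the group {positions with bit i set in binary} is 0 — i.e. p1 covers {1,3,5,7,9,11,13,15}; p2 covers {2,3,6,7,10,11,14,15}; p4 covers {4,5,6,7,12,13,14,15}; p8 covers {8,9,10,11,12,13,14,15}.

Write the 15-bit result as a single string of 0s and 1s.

Place data at non-parity positions: p1 p2 1 p4 0 0 0 p8 0 1 0 1 1 0 0
p1 (pos 1,3,5,7,9,11,13,15): XOR of data positions = 1⊕0⊕0⊕0⊕0⊕1⊕0 = 0
p2 (pos 2,3,6,7,10,11,14,15): XOR of data positions = 1⊕0⊕0⊕1⊕0⊕0⊕0 = 0
p4 (pos 4,5,6,7,12,13,14,15): XOR of data positions = 0⊕0⊕0⊕1⊕1⊕0⊕0 = 0
p8 (pos 8,9,10,11,12,13,14,15): XOR of data positions = 0⊕1⊕0⊕1⊕1⊕0⊕0 = 1
Codeword: 001000010101100

001000010101100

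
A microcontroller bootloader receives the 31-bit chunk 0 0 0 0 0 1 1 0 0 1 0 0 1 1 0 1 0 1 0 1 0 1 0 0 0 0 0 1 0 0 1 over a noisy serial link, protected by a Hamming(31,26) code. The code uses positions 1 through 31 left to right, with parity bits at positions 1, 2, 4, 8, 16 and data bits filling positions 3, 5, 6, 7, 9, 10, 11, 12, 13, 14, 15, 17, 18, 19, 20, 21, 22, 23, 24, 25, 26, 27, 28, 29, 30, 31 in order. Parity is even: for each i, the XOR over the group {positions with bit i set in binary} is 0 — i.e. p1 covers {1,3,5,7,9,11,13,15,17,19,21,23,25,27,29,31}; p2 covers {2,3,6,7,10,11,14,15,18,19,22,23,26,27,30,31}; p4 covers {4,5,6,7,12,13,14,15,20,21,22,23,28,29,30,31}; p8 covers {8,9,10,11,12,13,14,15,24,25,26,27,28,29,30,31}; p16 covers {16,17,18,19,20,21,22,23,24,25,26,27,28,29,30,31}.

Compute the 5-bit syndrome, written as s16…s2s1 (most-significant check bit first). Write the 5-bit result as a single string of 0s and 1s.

s1 (pos 1,3,5,7,9,11,13,15,17,19,21,23,25,27,29,31): 0⊕0⊕0⊕1⊕0⊕0⊕1⊕0⊕0⊕0⊕0⊕0⊕0⊕0⊕0⊕1 = 1
s2 (pos 2,3,6,7,10,11,14,15,18,19,22,23,26,27,30,31): 0⊕0⊕1⊕1⊕1⊕0⊕1⊕0⊕1⊕0⊕1⊕0⊕0⊕0⊕0⊕1 = 1
s4 (pos 4,5,6,7,12,13,14,15,20,21,22,23,28,29,30,31): 0⊕0⊕1⊕1⊕0⊕1⊕1⊕0⊕1⊕0⊕1⊕0⊕1⊕0⊕0⊕1 = 0
s8 (pos 8,9,10,11,12,13,14,15,24,25,26,27,28,29,30,31): 0⊕0⊕1⊕0⊕0⊕1⊕1⊕0⊕0⊕0⊕0⊕0⊕1⊕0⊕0⊕1 = 1
s16 (pos 16,17,18,19,20,21,22,23,24,25,26,27,28,29,30,31): 1⊕0⊕1⊕0⊕1⊕0⊕1⊕0⊕0⊕0⊕0⊕0⊕1⊕0⊕0⊕1 = 0
Syndrome s16…s1 = 01011 → error at position 11.

01011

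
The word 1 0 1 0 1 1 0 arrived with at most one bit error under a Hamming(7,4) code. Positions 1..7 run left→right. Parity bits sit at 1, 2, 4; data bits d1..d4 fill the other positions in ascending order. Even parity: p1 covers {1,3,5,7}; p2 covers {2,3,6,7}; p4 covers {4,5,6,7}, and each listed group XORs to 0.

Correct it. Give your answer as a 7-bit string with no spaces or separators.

0010110

s1 (pos 1,3,5,7): 1⊕1⊕1⊕0 = 1
s2 (pos 2,3,6,7): 0⊕1⊕1⊕0 = 0
s4 (pos 4,5,6,7): 0⊕1⊕1⊕0 = 0
Syndrome s4…s1 = 001 → error at position 1.
Flip position 1: 1010110 → 0010110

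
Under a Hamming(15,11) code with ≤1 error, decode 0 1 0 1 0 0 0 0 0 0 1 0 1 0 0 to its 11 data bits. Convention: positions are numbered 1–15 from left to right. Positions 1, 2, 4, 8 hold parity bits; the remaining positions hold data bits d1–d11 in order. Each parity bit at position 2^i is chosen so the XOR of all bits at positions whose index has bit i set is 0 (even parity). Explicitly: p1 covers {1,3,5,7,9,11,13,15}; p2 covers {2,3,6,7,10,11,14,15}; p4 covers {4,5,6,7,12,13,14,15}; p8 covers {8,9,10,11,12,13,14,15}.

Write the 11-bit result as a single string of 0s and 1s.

s1 (pos 1,3,5,7,9,11,13,15): 0⊕0⊕0⊕0⊕0⊕1⊕1⊕0 = 0
s2 (pos 2,3,6,7,10,11,14,15): 1⊕0⊕0⊕0⊕0⊕1⊕0⊕0 = 0
s4 (pos 4,5,6,7,12,13,14,15): 1⊕0⊕0⊕0⊕0⊕1⊕0⊕0 = 0
s8 (pos 8,9,10,11,12,13,14,15): 0⊕0⊕0⊕1⊕0⊕1⊕0⊕0 = 0
Syndrome s8…s1 = 0000 → no error.
Read data bits from positions 3,5,6,7,9,10,11,12,13,14,15: 00000010100

00000010100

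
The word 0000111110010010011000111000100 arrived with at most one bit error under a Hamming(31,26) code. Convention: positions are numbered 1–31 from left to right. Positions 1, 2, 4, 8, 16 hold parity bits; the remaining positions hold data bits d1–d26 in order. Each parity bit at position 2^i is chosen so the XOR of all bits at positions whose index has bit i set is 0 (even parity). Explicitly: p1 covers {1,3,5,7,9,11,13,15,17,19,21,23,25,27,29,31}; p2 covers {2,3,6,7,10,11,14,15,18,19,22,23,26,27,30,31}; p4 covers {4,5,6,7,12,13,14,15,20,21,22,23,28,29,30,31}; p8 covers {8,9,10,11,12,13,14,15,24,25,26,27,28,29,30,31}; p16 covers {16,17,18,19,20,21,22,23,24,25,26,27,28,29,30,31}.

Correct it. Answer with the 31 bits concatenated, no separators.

s1 (pos 1,3,5,7,9,11,13,15,17,19,21,23,25,27,29,31): 0⊕0⊕1⊕1⊕1⊕0⊕0⊕1⊕0⊕1⊕0⊕1⊕1⊕0⊕1⊕0 = 0
s2 (pos 2,3,6,7,10,11,14,15,18,19,22,23,26,27,30,31): 0⊕0⊕1⊕1⊕0⊕0⊕0⊕1⊕1⊕1⊕0⊕1⊕0⊕0⊕0⊕0 = 0
s4 (pos 4,5,6,7,12,13,14,15,20,21,22,23,28,29,30,31): 0⊕1⊕1⊕1⊕1⊕0⊕0⊕1⊕0⊕0⊕0⊕1⊕0⊕1⊕0⊕0 = 1
s8 (pos 8,9,10,11,12,13,14,15,24,25,26,27,28,29,30,31): 1⊕1⊕0⊕0⊕1⊕0⊕0⊕1⊕1⊕1⊕0⊕0⊕0⊕1⊕0⊕0 = 1
s16 (pos 16,17,18,19,20,21,22,23,24,25,26,27,28,29,30,31): 0⊕0⊕1⊕1⊕0⊕0⊕0⊕1⊕1⊕1⊕0⊕0⊕0⊕1⊕0⊕0 = 0
Syndrome s16…s1 = 01100 → error at position 12.
Flip position 12: 0000111110010010011000111000100 → 0000111110000010011000111000100

0000111110000010011000111000100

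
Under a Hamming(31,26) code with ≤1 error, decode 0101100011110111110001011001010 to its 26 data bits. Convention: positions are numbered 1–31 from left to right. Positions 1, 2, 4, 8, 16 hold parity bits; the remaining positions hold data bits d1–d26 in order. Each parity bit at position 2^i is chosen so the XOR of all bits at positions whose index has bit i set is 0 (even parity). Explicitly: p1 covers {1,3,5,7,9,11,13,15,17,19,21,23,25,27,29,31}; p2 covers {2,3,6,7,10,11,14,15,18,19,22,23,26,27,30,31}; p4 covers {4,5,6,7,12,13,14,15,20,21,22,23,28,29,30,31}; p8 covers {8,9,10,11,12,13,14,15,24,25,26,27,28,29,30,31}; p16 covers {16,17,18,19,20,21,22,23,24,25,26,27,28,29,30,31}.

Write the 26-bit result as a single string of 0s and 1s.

01001111011110001011001010

s1 (pos 1,3,5,7,9,11,13,15,17,19,21,23,25,27,29,31): 0⊕0⊕1⊕0⊕1⊕1⊕0⊕1⊕1⊕0⊕0⊕0⊕1⊕0⊕0⊕0 = 0
s2 (pos 2,3,6,7,10,11,14,15,18,19,22,23,26,27,30,31): 1⊕0⊕0⊕0⊕1⊕1⊕1⊕1⊕1⊕0⊕1⊕0⊕0⊕0⊕1⊕0 = 0
s4 (pos 4,5,6,7,12,13,14,15,20,21,22,23,28,29,30,31): 1⊕1⊕0⊕0⊕1⊕0⊕1⊕1⊕0⊕0⊕1⊕0⊕1⊕0⊕1⊕0 = 0
s8 (pos 8,9,10,11,12,13,14,15,24,25,26,27,28,29,30,31): 0⊕1⊕1⊕1⊕1⊕0⊕1⊕1⊕1⊕1⊕0⊕0⊕1⊕0⊕1⊕0 = 0
s16 (pos 16,17,18,19,20,21,22,23,24,25,26,27,28,29,30,31): 1⊕1⊕1⊕0⊕0⊕0⊕1⊕0⊕1⊕1⊕0⊕0⊕1⊕0⊕1⊕0 = 0
Syndrome s16…s1 = 00000 → no error.
Read data bits from positions 3,5,6,7,9,10,11,12,13,14,15,17,18,19,20,21,22,23,24,25,26,27,28,29,30,31: 01001111011110001011001010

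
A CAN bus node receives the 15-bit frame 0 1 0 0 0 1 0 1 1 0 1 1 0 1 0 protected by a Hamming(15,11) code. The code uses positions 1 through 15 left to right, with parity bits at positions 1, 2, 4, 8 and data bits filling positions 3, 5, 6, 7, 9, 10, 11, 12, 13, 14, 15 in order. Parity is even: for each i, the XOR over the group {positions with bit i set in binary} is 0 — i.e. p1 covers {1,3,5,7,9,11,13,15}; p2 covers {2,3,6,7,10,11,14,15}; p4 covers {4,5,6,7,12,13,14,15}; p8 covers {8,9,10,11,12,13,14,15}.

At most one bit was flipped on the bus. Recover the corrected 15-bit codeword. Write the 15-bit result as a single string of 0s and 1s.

010001011010010

s1 (pos 1,3,5,7,9,11,13,15): 0⊕0⊕0⊕0⊕1⊕1⊕0⊕0 = 0
s2 (pos 2,3,6,7,10,11,14,15): 1⊕0⊕1⊕0⊕0⊕1⊕1⊕0 = 0
s4 (pos 4,5,6,7,12,13,14,15): 0⊕0⊕1⊕0⊕1⊕0⊕1⊕0 = 1
s8 (pos 8,9,10,11,12,13,14,15): 1⊕1⊕0⊕1⊕1⊕0⊕1⊕0 = 1
Syndrome s8…s1 = 1100 → error at position 12.
Flip position 12: 010001011011010 → 010001011010010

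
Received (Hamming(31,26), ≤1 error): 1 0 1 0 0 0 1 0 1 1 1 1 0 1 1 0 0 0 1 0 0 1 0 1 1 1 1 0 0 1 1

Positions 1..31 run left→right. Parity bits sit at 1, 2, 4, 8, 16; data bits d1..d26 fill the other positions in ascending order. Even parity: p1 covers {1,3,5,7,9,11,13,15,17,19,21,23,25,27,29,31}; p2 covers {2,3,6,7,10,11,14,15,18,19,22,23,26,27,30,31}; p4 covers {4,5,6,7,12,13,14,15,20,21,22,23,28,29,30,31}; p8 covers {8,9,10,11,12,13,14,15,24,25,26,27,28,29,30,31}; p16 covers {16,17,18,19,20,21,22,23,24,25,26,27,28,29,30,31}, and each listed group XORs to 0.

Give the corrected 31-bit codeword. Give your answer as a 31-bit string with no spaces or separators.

s1 (pos 1,3,5,7,9,11,13,15,17,19,21,23,25,27,29,31): 1⊕1⊕0⊕1⊕1⊕1⊕0⊕1⊕0⊕1⊕0⊕0⊕1⊕1⊕0⊕1 = 0
s2 (pos 2,3,6,7,10,11,14,15,18,19,22,23,26,27,30,31): 0⊕1⊕0⊕1⊕1⊕1⊕1⊕1⊕0⊕1⊕1⊕0⊕1⊕1⊕1⊕1 = 0
s4 (pos 4,5,6,7,12,13,14,15,20,21,22,23,28,29,30,31): 0⊕0⊕0⊕1⊕1⊕0⊕1⊕1⊕0⊕0⊕1⊕0⊕0⊕0⊕1⊕1 = 1
s8 (pos 8,9,10,11,12,13,14,15,24,25,26,27,28,29,30,31): 0⊕1⊕1⊕1⊕1⊕0⊕1⊕1⊕1⊕1⊕1⊕1⊕0⊕0⊕1⊕1 = 0
s16 (pos 16,17,18,19,20,21,22,23,24,25,26,27,28,29,30,31): 0⊕0⊕0⊕1⊕0⊕0⊕1⊕0⊕1⊕1⊕1⊕1⊕0⊕0⊕1⊕1 = 0
Syndrome s16…s1 = 00100 → error at position 4.
Flip position 4: 1010001011110110001001011110011 → 1011001011110110001001011110011

1011001011110110001001011110011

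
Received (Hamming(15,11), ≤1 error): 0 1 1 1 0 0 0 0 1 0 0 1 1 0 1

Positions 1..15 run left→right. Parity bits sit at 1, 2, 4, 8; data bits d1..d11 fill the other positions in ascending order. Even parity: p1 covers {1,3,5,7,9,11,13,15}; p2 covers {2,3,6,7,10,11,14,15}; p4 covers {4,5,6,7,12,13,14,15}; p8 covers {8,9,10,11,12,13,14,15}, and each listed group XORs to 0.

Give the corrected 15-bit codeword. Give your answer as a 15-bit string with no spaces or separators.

001100001001101

s1 (pos 1,3,5,7,9,11,13,15): 0⊕1⊕0⊕0⊕1⊕0⊕1⊕1 = 0
s2 (pos 2,3,6,7,10,11,14,15): 1⊕1⊕0⊕0⊕0⊕0⊕0⊕1 = 1
s4 (pos 4,5,6,7,12,13,14,15): 1⊕0⊕0⊕0⊕1⊕1⊕0⊕1 = 0
s8 (pos 8,9,10,11,12,13,14,15): 0⊕1⊕0⊕0⊕1⊕1⊕0⊕1 = 0
Syndrome s8…s1 = 0010 → error at position 2.
Flip position 2: 011100001001101 → 001100001001101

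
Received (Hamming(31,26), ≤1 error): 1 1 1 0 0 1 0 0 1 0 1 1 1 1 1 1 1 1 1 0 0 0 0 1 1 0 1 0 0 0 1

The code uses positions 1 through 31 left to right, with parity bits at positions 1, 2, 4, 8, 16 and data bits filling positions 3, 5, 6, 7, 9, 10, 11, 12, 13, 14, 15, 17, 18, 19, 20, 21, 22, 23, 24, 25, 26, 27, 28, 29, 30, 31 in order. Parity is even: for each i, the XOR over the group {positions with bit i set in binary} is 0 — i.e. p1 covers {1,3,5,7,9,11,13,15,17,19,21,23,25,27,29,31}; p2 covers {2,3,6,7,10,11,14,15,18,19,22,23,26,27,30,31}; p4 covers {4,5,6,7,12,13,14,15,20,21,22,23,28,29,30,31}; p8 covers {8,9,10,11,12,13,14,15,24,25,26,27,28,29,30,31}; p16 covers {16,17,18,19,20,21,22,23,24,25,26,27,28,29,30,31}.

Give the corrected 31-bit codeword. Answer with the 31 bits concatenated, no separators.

0110010010111111111000011010001

s1 (pos 1,3,5,7,9,11,13,15,17,19,21,23,25,27,29,31): 1⊕1⊕0⊕0⊕1⊕1⊕1⊕1⊕1⊕1⊕0⊕0⊕1⊕1⊕0⊕1 = 1
s2 (pos 2,3,6,7,10,11,14,15,18,19,22,23,26,27,30,31): 1⊕1⊕1⊕0⊕0⊕1⊕1⊕1⊕1⊕1⊕0⊕0⊕0⊕1⊕0⊕1 = 0
s4 (pos 4,5,6,7,12,13,14,15,20,21,22,23,28,29,30,31): 0⊕0⊕1⊕0⊕1⊕1⊕1⊕1⊕0⊕0⊕0⊕0⊕0⊕0⊕0⊕1 = 0
s8 (pos 8,9,10,11,12,13,14,15,24,25,26,27,28,29,30,31): 0⊕1⊕0⊕1⊕1⊕1⊕1⊕1⊕1⊕1⊕0⊕1⊕0⊕0⊕0⊕1 = 0
s16 (pos 16,17,18,19,20,21,22,23,24,25,26,27,28,29,30,31): 1⊕1⊕1⊕1⊕0⊕0⊕0⊕0⊕1⊕1⊕0⊕1⊕0⊕0⊕0⊕1 = 0
Syndrome s16…s1 = 00001 → error at position 1.
Flip position 1: 1110010010111111111000011010001 → 0110010010111111111000011010001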